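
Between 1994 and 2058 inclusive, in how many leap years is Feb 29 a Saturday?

Leap years in 1994–2058: 16 of them.
Feb 29 weekday advances by 5 (mod 7) from one leap year to the next four years later (or differs when a century non-leap intervenes).
Leap-day weekdays: 1996:Thu 2000:Tue 2004:Sun 2008:Fri 2012:Wed 2016:Mon 2020:Sat✓ 2024:Thu 2028:Tue 2032:Sun 2036:Fri 2040:Wed 2044:Mon 2048:Sat✓ 2052:Thu 2056:Tue
Saturday: 2020, 2048 → 2.

2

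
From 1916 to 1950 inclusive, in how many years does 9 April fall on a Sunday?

6

Track 9 April's weekday year by year (advancing +1, or +2 across a Feb 29):
  1916: Sun ✓  1917: Mon (+1)  1918: Tue (+1)  1919: Wed (+1)  1920: Fri (+2)
  1921: Sat (+1)  1922: Sun (+1) ✓  1923: Mon (+1)  1924: Wed (+2)  1925: Thu (+1)
  1926: Fri (+1)  1927: Sat (+1)  1928: Mon (+2)  1929: Tue (+1)  … (7 more years) …
  1937: Fri (+1)  1938: Sat (+1)  1939: Sun (+1) ✓  1940: Tue (+2)  1941: Wed (+1)
  1942: Thu (+1)  1943: Fri (+1)  1944: Sun (+2) ✓  1945: Mon (+1)  1946: Tue (+1)
  1947: Wed (+1)  1948: Fri (+2)  1949: Sat (+1)  1950: Sun (+1) ✓
Sunday years: 1916, 1922, 1933, 1939, 1944, 1950 — 6 in total.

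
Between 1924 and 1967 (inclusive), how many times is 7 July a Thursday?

7

Track 7 July's weekday year by year (advancing +1, or +2 across a Feb 29):
  1924: Mon  1925: Tue (+1)  1926: Wed (+1)  1927: Thu (+1) ✓  1928: Sat (+2)
  1929: Sun (+1)  1930: Mon (+1)  1931: Tue (+1)  1932: Thu (+2) ✓  1933: Fri (+1)
  1934: Sat (+1)  1935: Sun (+1)  1936: Tue (+2)  1937: Wed (+1)  … (16 more years) …
  1954: Wed (+1)  1955: Thu (+1) ✓  1956: Sat (+2)  1957: Sun (+1)  1958: Mon (+1)
  1959: Tue (+1)  1960: Thu (+2) ✓  1961: Fri (+1)  1962: Sat (+1)  1963: Sun (+1)
  1964: Tue (+2)  1965: Wed (+1)  1966: Thu (+1) ✓  1967: Fri (+1)
Thursday years: 1927, 1932, 1938, 1949, 1955, 1960, 1966 — 7 in total.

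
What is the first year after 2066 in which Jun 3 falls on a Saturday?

From one year to the next, a fixed date's weekday advances by 1, or by 2 when a Feb 29 lies between the two dates.
2066: June 3 is Thursday.
2067: Friday (+1)
2068: Sunday (+2)
2069: Monday (+1)
2070: Tuesday (+1)
2071: Wednesday (+1)
2072: Friday (+2)
2073: Saturday (+1)
Jun 3 falls on a Saturday in 2073.

2073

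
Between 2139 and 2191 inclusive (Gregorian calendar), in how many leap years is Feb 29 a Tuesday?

Leap years in 2139–2191: 13 of them.
Feb 29 weekday advances by 5 (mod 7) from one leap year to the next four years later (or differs when a century non-leap intervenes).
Leap-day weekdays: 2140:Mon 2144:Sat 2148:Thu 2152:Tue✓ 2156:Sun 2160:Fri 2164:Wed 2168:Mon 2172:Sat 2176:Thu 2180:Tue✓ 2184:Sun 2188:Fri
Tuesday: 2152, 2180 → 2.

2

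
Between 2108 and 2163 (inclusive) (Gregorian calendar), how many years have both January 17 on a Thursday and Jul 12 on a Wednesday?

Check each year's weekday for January 17 and Jul 12:
  2108: Tue/Thu  2109: Thu/Fri  2110: Fri/Sat  2111: Sat/Sun  2112: Sun/Tue  2113: Tue/Wed  2114: Wed/Thu  2115: Thu/Fri  2116: Fri/Sun  2117: Sun/Mon  2118: Mon/Tue  2119: Tue/Wed  2120: Wed/Fri  2121: Fri/Sat  …(28 more)…  2150: Sat/Sun  2151: Sun/Mon  2152: Mon/Wed  2153: Wed/Thu  2154: Thu/Fri  2155: Fri/Sat  2156: Sat/Mon  2157: Mon/Tue  2158: Tue/Wed  2159: Wed/Thu  2160: Thu/Sat  2161: Sat/Sun  2162: Sun/Mon  2163: Mon/Tue
Both conditions hold in: no year — 0.

0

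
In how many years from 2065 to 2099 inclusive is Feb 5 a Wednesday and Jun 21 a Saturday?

Check each year's weekday for Feb 5 and Jun 21:
  2065: Thu/Sun  2066: Fri/Mon  2067: Sat/Tue  2068: Sun/Thu  2069: Tue/Fri  2070: Wed/Sat ✓  2071: Thu/Sun  2072: Fri/Tue  2073: Sun/Wed  2074: Mon/Thu  2075: Tue/Fri  2076: Wed/Sun  2077: Fri/Mon  2078: Sat/Tue  …(7 more)…  2086: Tue/Fri  2087: Wed/Sat ✓  2088: Thu/Mon  2089: Sat/Tue  2090: Sun/Wed  2091: Mon/Thu  2092: Tue/Sat  2093: Thu/Sun  2094: Fri/Mon  2095: Sat/Tue  2096: Sun/Thu  2097: Tue/Fri  2098: Wed/Sat ✓  2099: Thu/Sun
Both conditions hold in: 2070, 2081, 2087, 2098 — 4.

4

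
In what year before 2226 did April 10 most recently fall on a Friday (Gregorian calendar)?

From one year to the next, a fixed date's weekday advances by 1, or by 2 when a Feb 29 lies between the two dates.
2226: April 10 is Monday.
2225: Sunday (−1)
2224: Saturday (−1)
2223: Thursday (−2)
2222: Wednesday (−1)
2221: Tuesday (−1)
2220: Monday (−1)
2219: Saturday (−2)
2218: Friday (−1)
April 10 falls on a Friday in 2218.

2218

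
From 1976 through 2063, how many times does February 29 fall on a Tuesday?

Leap years in 1976–2063: 22 of them.
Feb 29 weekday advances by 5 (mod 7) from one leap year to the next four years later (or differs when a century non-leap intervenes).
Leap-day weekdays: 1976:Sun 1980:Fri 1984:Wed 1988:Mon 1992:Sat 1996:Thu 2000:Tue✓ 2004:Sun 2008:Fri 2012:Wed 2016:Mon 2020:Sat 2024:Thu 2028:Tue✓ 2032:Sun 2036:Fri 2040:Wed 2044:Mon 2048:Sat 2052:Thu 2056:Tue✓ 2060:Sun
Tuesday: 2000, 2028, 2056 → 3.

3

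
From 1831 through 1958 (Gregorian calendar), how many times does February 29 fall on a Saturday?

Leap years in 1831–1958: 31 of them.
Feb 29 weekday advances by 5 (mod 7) from one leap year to the next four years later (or differs when a century non-leap intervenes).
Leap-day weekdays: 1832:Wed 1836:Mon 1840:Sat✓ 1844:Thu 1848:Tue 1852:Sun 1856:Fri 1860:Wed 1864:Mon 1868:Sat✓ 1872:Thu 1876:Tue 1880:Sun …(5 more)… 1908:Sat✓ 1912:Thu 1916:Tue 1920:Sun 1924:Fri 1928:Wed 1932:Mon 1936:Sat✓ 1940:Thu 1944:Tue 1948:Sun 1952:Fri 1956:Wed
Saturday: 1840, 1868, 1896, 1908, 1936 → 5.

5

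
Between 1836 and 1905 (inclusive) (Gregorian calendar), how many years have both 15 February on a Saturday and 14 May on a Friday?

0

Check each year's weekday for 15 February and 14 May:
  1836: Mon/Sat  1837: Wed/Sun  1838: Thu/Mon  1839: Fri/Tue  1840: Sat/Thu  1841: Mon/Fri  1842: Tue/Sat  1843: Wed/Sun  1844: Thu/Tue  1845: Sat/Wed  1846: Sun/Thu  1847: Mon/Fri  1848: Tue/Sun  1849: Thu/Mon  …(42 more)…  1892: Mon/Sat  1893: Wed/Sun  1894: Thu/Mon  1895: Fri/Tue  1896: Sat/Thu  1897: Mon/Fri  1898: Tue/Sat  1899: Wed/Sun  1900: Thu/Mon  1901: Fri/Tue  1902: Sat/Wed  1903: Sun/Thu  1904: Mon/Sat  1905: Wed/Sun
Both conditions hold in: no year — 0.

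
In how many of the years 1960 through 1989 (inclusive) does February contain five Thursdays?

1

February has 28 days (29 in leap years); it has five Thursdays when Thursday falls among the first (month-length − 28) days — i.e. when February 1 is Thursday in a leap year (never in a common year).
February 1 by year: 1960:Mon 1961:Wed 1962:Thu 1963:Fri 1964:Sat 1965:Mon 1966:Tue 1967:Wed 1968:Thu✓ 1969:Sat 1970:Sun 1971:Mon 1972:Tue 1973:Thu 1974:Fri 1975:Sat 1976:Sun 1977:Tue 1978:Wed 1979:Thu 1980:Fri 1981:Sun 1982:Mon 1983:Tue 1984:Wed 1985:Fri 1986:Sat 1987:Sun 1988:Mon 1989:Wed
Years with five Thursdays: 1968 → 1.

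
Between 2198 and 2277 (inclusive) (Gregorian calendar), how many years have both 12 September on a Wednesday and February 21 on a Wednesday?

9

Check each year's weekday for 12 September and February 21:
  2198: Wed/Wed ✓  2199: Thu/Thu  2200: Fri/Fri  2201: Sat/Sat  2202: Sun/Sun  2203: Mon/Mon  2204: Wed/Tue  2205: Thu/Thu  2206: Fri/Fri  2207: Sat/Sat  2208: Mon/Sun  2209: Tue/Tue  2210: Wed/Wed ✓  2211: Thu/Thu  …(52 more)…  2264: Mon/Sun  2265: Tue/Tue  2266: Wed/Wed ✓  2267: Thu/Thu  2268: Sat/Fri  2269: Sun/Sun  2270: Mon/Mon  2271: Tue/Tue  2272: Thu/Wed  2273: Fri/Fri  2274: Sat/Sat  2275: Sun/Sun  2276: Tue/Mon  2277: Wed/Wed ✓
Both conditions hold in: 2198, 2210, 2221, 2227, 2238, 2249, 2255, 2266, 2277 — 9.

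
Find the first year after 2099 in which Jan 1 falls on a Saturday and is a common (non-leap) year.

2101

Jan 1 advances by 2 weekdays after a leap year and by 1 after a common year.
2099: Jan 1 is Thursday.
2100: Friday
2101: Saturday
2101 begins on a Saturday and is a common year.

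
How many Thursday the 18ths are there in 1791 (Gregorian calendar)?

1

Check the 18th of each month of 1791: Jan 18: Tue, Feb 18: Fri, Mar 18: Fri, Apr 18: Mon, May 18: Wed, Jun 18: Sat, Jul 18: Mon, Aug 18: Thu, Sep 18: Sun, Oct 18: Tue, Nov 18: Fri, Dec 18: Sun.
Thursday occurs in August — 1 month.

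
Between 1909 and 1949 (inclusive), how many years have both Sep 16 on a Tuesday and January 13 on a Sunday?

1

Check each year's weekday for Sep 16 and January 13:
  1909: Thu/Wed  1910: Fri/Thu  1911: Sat/Fri  1912: Mon/Sat  1913: Tue/Mon  1914: Wed/Tue  1915: Thu/Wed  1916: Sat/Thu  1917: Sun/Sat  1918: Mon/Sun  1919: Tue/Mon  1920: Thu/Tue  1921: Fri/Thu  1922: Sat/Fri  …(13 more)…  1936: Wed/Mon  1937: Thu/Wed  1938: Fri/Thu  1939: Sat/Fri  1940: Mon/Sat  1941: Tue/Mon  1942: Wed/Tue  1943: Thu/Wed  1944: Sat/Thu  1945: Sun/Sat  1946: Mon/Sun  1947: Tue/Mon  1948: Thu/Tue  1949: Fri/Thu
Both conditions hold in: 1924 — 1.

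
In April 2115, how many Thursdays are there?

April 2115 has 30 days and begins on Monday.
The first Thursday is April 4.
Thursdays fall on 4, 11, 18, 25 — that's 4.

4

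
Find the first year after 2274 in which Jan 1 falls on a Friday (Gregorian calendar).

2275

Jan 1 advances by 2 weekdays after a leap year and by 1 after a common year.
2274: Jan 1 is Thursday.
2275: Friday
2275 begins on a Friday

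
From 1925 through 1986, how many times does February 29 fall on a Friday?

2

Leap years in 1925–1986: 15 of them.
Feb 29 weekday advances by 5 (mod 7) from one leap year to the next four years later (or differs when a century non-leap intervenes).
Leap-day weekdays: 1928:Wed 1932:Mon 1936:Sat 1940:Thu 1944:Tue 1948:Sun 1952:Fri✓ 1956:Wed 1960:Mon 1964:Sat 1968:Thu 1972:Tue 1976:Sun 1980:Fri✓ 1984:Wed
Friday: 1952, 1980 → 2.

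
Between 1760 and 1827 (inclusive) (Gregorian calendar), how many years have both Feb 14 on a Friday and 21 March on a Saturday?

2

Check each year's weekday for Feb 14 and 21 March:
  1760: Thu/Fri  1761: Sat/Sat  1762: Sun/Sun  1763: Mon/Mon  1764: Tue/Wed  1765: Thu/Thu  1766: Fri/Fri  1767: Sat/Sat  1768: Sun/Mon  1769: Tue/Tue  1770: Wed/Wed  1771: Thu/Thu  1772: Fri/Sat ✓  1773: Sun/Sun  …(40 more)…  1814: Mon/Mon  1815: Tue/Tue  1816: Wed/Thu  1817: Fri/Fri  1818: Sat/Sat  1819: Sun/Sun  1820: Mon/Tue  1821: Wed/Wed  1822: Thu/Thu  1823: Fri/Fri  1824: Sat/Sun  1825: Mon/Mon  1826: Tue/Tue  1827: Wed/Wed
Both conditions hold in: 1772, 1812 — 2.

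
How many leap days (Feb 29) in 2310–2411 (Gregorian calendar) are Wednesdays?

Leap years in 2310–2411: 25 of them.
Feb 29 weekday advances by 5 (mod 7) from one leap year to the next four years later (or differs when a century non-leap intervenes).
Leap-day weekdays: 2312:Thu 2316:Tue 2320:Sun 2324:Fri 2328:Wed✓ 2332:Mon 2336:Sat 2340:Thu 2344:Tue 2348:Sun 2352:Fri 2356:Wed✓ 2360:Mon 2364:Sat 2368:Thu 2372:Tue 2376:Sun 2380:Fri 2384:Wed✓ 2388:Mon 2392:Sat 2396:Thu 2400:Tue 2404:Sun 2408:Fri
Wednesday: 2328, 2356, 2384 → 3.

3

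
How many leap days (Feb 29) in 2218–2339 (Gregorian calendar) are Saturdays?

5

Leap years in 2218–2339: 29 of them.
Feb 29 weekday advances by 5 (mod 7) from one leap year to the next four years later (or differs when a century non-leap intervenes).
Leap-day weekdays: 2220:Tue 2224:Sun 2228:Fri 2232:Wed 2236:Mon 2240:Sat✓ 2244:Thu 2248:Tue 2252:Sun 2256:Fri 2260:Wed 2264:Mon 2268:Sat✓ …(3 more)… 2284:Fri 2288:Wed 2292:Mon 2296:Sat✓ 2304:Mon 2308:Sat✓ 2312:Thu 2316:Tue 2320:Sun 2324:Fri 2328:Wed 2332:Mon 2336:Sat✓
Saturday: 2240, 2268, 2296, 2308, 2336 → 5.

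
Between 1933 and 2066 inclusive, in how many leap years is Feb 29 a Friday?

Leap years in 1933–2066: 33 of them.
Feb 29 weekday advances by 5 (mod 7) from one leap year to the next four years later (or differs when a century non-leap intervenes).
Leap-day weekdays: 1936:Sat 1940:Thu 1944:Tue 1948:Sun 1952:Fri✓ 1956:Wed 1960:Mon 1964:Sat 1968:Thu 1972:Tue 1976:Sun 1980:Fri✓ 1984:Wed …(7 more)… 2016:Mon 2020:Sat 2024:Thu 2028:Tue 2032:Sun 2036:Fri✓ 2040:Wed 2044:Mon 2048:Sat 2052:Thu 2056:Tue 2060:Sun 2064:Fri✓
Friday: 1952, 1980, 2008, 2036, 2064 → 5.

5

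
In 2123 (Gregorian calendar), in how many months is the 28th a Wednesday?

Check the 28th of each month of 2123: Jan 28: Thu, Feb 28: Sun, Mar 28: Sun, Apr 28: Wed, May 28: Fri, Jun 28: Mon, Jul 28: Wed, Aug 28: Sat, Sep 28: Tue, Oct 28: Thu, Nov 28: Sun, Dec 28: Tue.
Wednesday occurs in April, July — 2 months.

2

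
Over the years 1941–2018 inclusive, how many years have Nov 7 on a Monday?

11

Track Nov 7's weekday year by year (advancing +1, or +2 across a Feb 29):
  1941: Fri  1942: Sat (+1)  1943: Sun (+1)  1944: Tue (+2)  1945: Wed (+1)
  1946: Thu (+1)  1947: Fri (+1)  1948: Sun (+2)  1949: Mon (+1) ✓  1950: Tue (+1)
  1951: Wed (+1)  1952: Fri (+2)  1953: Sat (+1)  1954: Sun (+1)  … (50 more years) …
  2005: Mon (+1) ✓  2006: Tue (+1)  2007: Wed (+1)  2008: Fri (+2)  2009: Sat (+1)
  2010: Sun (+1)  2011: Mon (+1) ✓  2012: Wed (+2)  2013: Thu (+1)  2014: Fri (+1)
  2015: Sat (+1)  2016: Mon (+2) ✓  2017: Tue (+1)  2018: Wed (+1)
Monday years: 1949, 1955, 1960, 1966, 1977, 1983, 1988, 1994, 2005, 2011, 2016 — 11 in total.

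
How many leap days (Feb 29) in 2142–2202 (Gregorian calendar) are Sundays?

2

Leap years in 2142–2202: 14 of them.
Feb 29 weekday advances by 5 (mod 7) from one leap year to the next four years later (or differs when a century non-leap intervenes).
Leap-day weekdays: 2144:Sat 2148:Thu 2152:Tue 2156:Sun✓ 2160:Fri 2164:Wed 2168:Mon 2172:Sat 2176:Thu 2180:Tue 2184:Sun✓ 2188:Fri 2192:Wed 2196:Mon
Sunday: 2156, 2184 → 2.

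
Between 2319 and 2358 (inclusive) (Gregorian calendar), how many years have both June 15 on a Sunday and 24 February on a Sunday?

2

Check each year's weekday for June 15 and 24 February:
  2319: Sun/Mon  2320: Tue/Tue  2321: Wed/Thu  2322: Thu/Fri  2323: Fri/Sat  2324: Sun/Sun ✓  2325: Mon/Tue  2326: Tue/Wed  2327: Wed/Thu  2328: Fri/Fri  2329: Sat/Sun  2330: Sun/Mon  2331: Mon/Tue  2332: Wed/Wed  …(12 more)…  2345: Fri/Sat  2346: Sat/Sun  2347: Sun/Mon  2348: Tue/Tue  2349: Wed/Thu  2350: Thu/Fri  2351: Fri/Sat  2352: Sun/Sun ✓  2353: Mon/Tue  2354: Tue/Wed  2355: Wed/Thu  2356: Fri/Fri  2357: Sat/Sun  2358: Sun/Mon
Both conditions hold in: 2324, 2352 — 2.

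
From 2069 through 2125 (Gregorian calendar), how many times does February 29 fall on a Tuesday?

2

Leap years in 2069–2125: 13 of them.
Feb 29 weekday advances by 5 (mod 7) from one leap year to the next four years later (or differs when a century non-leap intervenes).
Leap-day weekdays: 2072:Mon 2076:Sat 2080:Thu 2084:Tue✓ 2088:Sun 2092:Fri 2096:Wed 2104:Fri 2108:Wed 2112:Mon 2116:Sat 2120:Thu 2124:Tue✓
Tuesday: 2084, 2124 → 2.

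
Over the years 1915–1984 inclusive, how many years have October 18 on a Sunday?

9

Track October 18's weekday year by year (advancing +1, or +2 across a Feb 29):
  1915: Mon  1916: Wed (+2)  1917: Thu (+1)  1918: Fri (+1)  1919: Sat (+1)
  1920: Mon (+2)  1921: Tue (+1)  1922: Wed (+1)  1923: Thu (+1)  1924: Sat (+2)
  1925: Sun (+1) ✓  1926: Mon (+1)  1927: Tue (+1)  1928: Thu (+2)  … (42 more years) …
  1971: Mon (+1)  1972: Wed (+2)  1973: Thu (+1)  1974: Fri (+1)  1975: Sat (+1)
  1976: Mon (+2)  1977: Tue (+1)  1978: Wed (+1)  1979: Thu (+1)  1980: Sat (+2)
  1981: Sun (+1) ✓  1982: Mon (+1)  1983: Tue (+1)  1984: Thu (+2)
Sunday years: 1925, 1931, 1936, 1942, 1953, 1959, 1964, 1970, 1981 — 9 in total.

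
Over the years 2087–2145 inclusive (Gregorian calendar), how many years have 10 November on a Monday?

9

Track 10 November's weekday year by year (advancing +1, or +2 across a Feb 29):
  2087: Mon ✓  2088: Wed (+2)  2089: Thu (+1)  2090: Fri (+1)  2091: Sat (+1)
  2092: Mon (+2) ✓  2093: Tue (+1)  2094: Wed (+1)  2095: Thu (+1)  2096: Sat (+2)
  2097: Sun (+1)  2098: Mon (+1) ✓  2099: Tue (+1)  2100: Wed (+1)  … (31 more years) …
  2132: Mon (+2) ✓  2133: Tue (+1)  2134: Wed (+1)  2135: Thu (+1)  2136: Sat (+2)
  2137: Sun (+1)  2138: Mon (+1) ✓  2139: Tue (+1)  2140: Thu (+2)  2141: Fri (+1)
  2142: Sat (+1)  2143: Sun (+1)  2144: Tue (+2)  2145: Wed (+1)
Monday years: 2087, 2092, 2098, 2104, 2110, 2121, 2127, 2132, 2138 — 9 in total.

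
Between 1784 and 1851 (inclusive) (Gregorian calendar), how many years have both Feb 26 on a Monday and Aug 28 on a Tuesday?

Check each year's weekday for Feb 26 and Aug 28:
  1784: Thu/Sat  1785: Sat/Sun  1786: Sun/Mon  1787: Mon/Tue ✓  1788: Tue/Thu  1789: Thu/Fri  1790: Fri/Sat  1791: Sat/Sun  1792: Sun/Tue  1793: Tue/Wed  1794: Wed/Thu  1795: Thu/Fri  1796: Fri/Sun  1797: Sun/Mon  …(40 more)…  1838: Mon/Tue ✓  1839: Tue/Wed  1840: Wed/Fri  1841: Fri/Sat  1842: Sat/Sun  1843: Sun/Mon  1844: Mon/Wed  1845: Wed/Thu  1846: Thu/Fri  1847: Fri/Sat  1848: Sat/Mon  1849: Mon/Tue ✓  1850: Tue/Wed  1851: Wed/Thu
Both conditions hold in: 1787, 1798, 1810, 1821, 1827, 1838, 1849 — 7.

7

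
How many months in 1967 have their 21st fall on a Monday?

1

Check the 21st of each month of 1967: Jan 21: Sat, Feb 21: Tue, Mar 21: Tue, Apr 21: Fri, May 21: Sun, Jun 21: Wed, Jul 21: Fri, Aug 21: Mon, Sep 21: Thu, Oct 21: Sat, Nov 21: Tue, Dec 21: Thu.
Monday occurs in August — 1 month.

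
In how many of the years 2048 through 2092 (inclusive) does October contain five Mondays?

19

October has 31 days; it has five Mondays when Monday falls among the first (month-length − 28) days — i.e. when October 1 is one of Monday/Sunday/Saturday.
October 1 by year: 2048:Thu 2049:Fri 2050:Sat✓ 2051:Sun✓ 2052:Tue 2053:Wed 2054:Thu 2055:Fri 2056:Sun✓ 2057:Mon✓ 2058:Tue 2059:Wed 2060:Fri 2061:Sat✓ 2062:Sun✓ …(15 more)… 2078:Sat✓ 2079:Sun✓ 2080:Tue 2081:Wed 2082:Thu 2083:Fri 2084:Sun✓ 2085:Mon✓ 2086:Tue 2087:Wed 2088:Fri 2089:Sat✓ 2090:Sun✓ 2091:Mon✓ 2092:Wed
Years with five Mondays: 2050, 2051, 2056, 2057, 2061, 2062, 2063, 2067, 2068, 2072, 2073, 2074, 2078, 2079, 2084, 2085, 2089, 2090, 2091 → 19.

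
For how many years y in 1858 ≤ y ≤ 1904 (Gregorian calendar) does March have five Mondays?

March has 31 days; it has five Mondays when Monday falls among the first (month-length − 28) days — i.e. when March 1 is one of Monday/Sunday/Saturday.
March 1 by year: 1858:Mon✓ 1859:Tue 1860:Thu 1861:Fri 1862:Sat✓ 1863:Sun✓ 1864:Tue 1865:Wed 1866:Thu 1867:Fri 1868:Sun✓ 1869:Mon✓ 1870:Tue 1871:Wed 1872:Fri …(17 more)… 1890:Sat✓ 1891:Sun✓ 1892:Tue 1893:Wed 1894:Thu 1895:Fri 1896:Sun✓ 1897:Mon✓ 1898:Tue 1899:Wed 1900:Thu 1901:Fri 1902:Sat✓ 1903:Sun✓ 1904:Tue
Years with five Mondays: 1858, 1862, 1863, 1868, 1869, 1873, 1874, 1875, 1879, 1880, 1884, 1885, 1886, 1890, 1891, 1896, 1897, 1902, 1903 → 19.

19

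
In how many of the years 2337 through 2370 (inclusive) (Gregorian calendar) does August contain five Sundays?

August has 31 days; it has five Sundays when Sunday falls among the first (month-length − 28) days — i.e. when August 1 is one of Sunday/Saturday/Friday.
August 1 by year: 2337:Sun✓ 2338:Mon 2339:Tue 2340:Thu 2341:Fri✓ 2342:Sat✓ 2343:Sun✓ 2344:Tue 2345:Wed 2346:Thu 2347:Fri✓ 2348:Sun✓ 2349:Mon 2350:Tue 2351:Wed …(4 more)… 2356:Wed 2357:Thu 2358:Fri✓ 2359:Sat✓ 2360:Mon 2361:Tue 2362:Wed 2363:Thu 2364:Sat✓ 2365:Sun✓ 2366:Mon 2367:Tue 2368:Thu 2369:Fri✓ 2370:Sat✓
Years with five Sundays: 2337, 2341, 2342, 2343, 2347, 2348, 2352, 2353, 2354, 2358, 2359, 2364, 2365, 2369, 2370 → 15.

15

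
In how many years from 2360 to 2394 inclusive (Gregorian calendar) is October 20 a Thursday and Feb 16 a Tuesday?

2

Check each year's weekday for October 20 and Feb 16:
  2360: Thu/Tue ✓  2361: Fri/Thu  2362: Sat/Fri  2363: Sun/Sat  2364: Tue/Sun  2365: Wed/Tue  2366: Thu/Wed  2367: Fri/Thu  2368: Sun/Fri  2369: Mon/Sun  2370: Tue/Mon  2371: Wed/Tue  2372: Fri/Wed  2373: Sat/Fri  …(7 more)…  2381: Tue/Mon  2382: Wed/Tue  2383: Thu/Wed  2384: Sat/Thu  2385: Sun/Sat  2386: Mon/Sun  2387: Tue/Mon  2388: Thu/Tue ✓  2389: Fri/Thu  2390: Sat/Fri  2391: Sun/Sat  2392: Tue/Sun  2393: Wed/Tue  2394: Thu/Wed
Both conditions hold in: 2360, 2388 — 2.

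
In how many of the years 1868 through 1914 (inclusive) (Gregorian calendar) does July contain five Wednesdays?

July has 31 days; it has five Wednesdays when Wednesday falls among the first (month-length − 28) days — i.e. when July 1 is one of Wednesday/Tuesday/Monday.
July 1 by year: 1868:Wed✓ 1869:Thu 1870:Fri 1871:Sat 1872:Mon✓ 1873:Tue✓ 1874:Wed✓ 1875:Thu 1876:Sat 1877:Sun 1878:Mon✓ 1879:Tue✓ 1880:Thu 1881:Fri 1882:Sat …(17 more)… 1900:Sun 1901:Mon✓ 1902:Tue✓ 1903:Wed✓ 1904:Fri 1905:Sat 1906:Sun 1907:Mon✓ 1908:Wed✓ 1909:Thu 1910:Fri 1911:Sat 1912:Mon✓ 1913:Tue✓ 1914:Wed✓
Years with five Wednesdays: 1868, 1872, 1873, 1874, 1878, 1879, 1884, 1885, 1889, 1890, 1891, 1895, 1896, 1901, 1902, 1903, 1907, 1908, 1912, 1913, 1914 → 21.

21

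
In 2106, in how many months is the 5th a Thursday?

Check the 5th of each month of 2106: Jan 5: Tue, Feb 5: Fri, Mar 5: Fri, Apr 5: Mon, May 5: Wed, Jun 5: Sat, Jul 5: Mon, Aug 5: Thu, Sep 5: Sun, Oct 5: Tue, Nov 5: Fri, Dec 5: Sun.
Thursday occurs in August — 1 month.

1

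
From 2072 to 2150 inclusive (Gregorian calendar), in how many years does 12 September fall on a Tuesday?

Track 12 September's weekday year by year (advancing +1, or +2 across a Feb 29):
  2072: Mon  2073: Tue (+1) ✓  2074: Wed (+1)  2075: Thu (+1)  2076: Sat (+2)
  2077: Sun (+1)  2078: Mon (+1)  2079: Tue (+1) ✓  2080: Thu (+2)  2081: Fri (+1)
  2082: Sat (+1)  2083: Sun (+1)  2084: Tue (+2) ✓  2085: Wed (+1)  … (51 more years) …
  2137: Thu (+1)  2138: Fri (+1)  2139: Sat (+1)  2140: Mon (+2)  2141: Tue (+1) ✓
  2142: Wed (+1)  2143: Thu (+1)  2144: Sat (+2)  2145: Sun (+1)  2146: Mon (+1)
  2147: Tue (+1) ✓  2148: Thu (+2)  2149: Fri (+1)  2150: Sat (+1)
Tuesday years: 2073, 2079, 2084, 2090, 2102, 2113, 2119, 2124, 2130, 2141, 2147 — 11 in total.

11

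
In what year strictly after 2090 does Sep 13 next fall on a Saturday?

From one year to the next, a fixed date's weekday advances by 1, or by 2 when a Feb 29 lies between the two dates.
2090: September 13 is Wednesday.
2091: Thursday (+1)
2092: Saturday (+2)
Sep 13 falls on a Saturday in 2092.

2092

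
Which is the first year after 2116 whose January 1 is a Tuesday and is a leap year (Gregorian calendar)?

Jan 1 advances by 2 weekdays after a leap year and by 1 after a common year.
2116: Jan 1 is Wednesday (leap).
2117: Friday
2118: Saturday
2119: Sunday
2120: Monday (leap)
2121: Wednesday
2122: Thursday
2123: Friday
2124: Saturday (leap)
2125: Monday
2126: Tuesday
2127: Wednesday
2128: Thursday (leap)
2129: Saturday
2130: Sunday
2131: Monday
2132: Tuesday (leap)
2132 begins on a Tuesday and is a leap year.

2132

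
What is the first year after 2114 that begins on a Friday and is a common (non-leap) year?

Jan 1 advances by 2 weekdays after a leap year and by 1 after a common year.
2114: Jan 1 is Monday.
2115: Tuesday
2116: Wednesday (leap)
2117: Friday
2117 begins on a Friday and is a common year.

2117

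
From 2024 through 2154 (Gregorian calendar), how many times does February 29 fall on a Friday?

5

Leap years in 2024–2154: 32 of them.
Feb 29 weekday advances by 5 (mod 7) from one leap year to the next four years later (or differs when a century non-leap intervenes).
Leap-day weekdays: 2024:Thu 2028:Tue 2032:Sun 2036:Fri✓ 2040:Wed 2044:Mon 2048:Sat 2052:Thu 2056:Tue 2060:Sun 2064:Fri✓ 2068:Wed 2072:Mon …(6 more)… 2104:Fri✓ 2108:Wed 2112:Mon 2116:Sat 2120:Thu 2124:Tue 2128:Sun 2132:Fri✓ 2136:Wed 2140:Mon 2144:Sat 2148:Thu 2152:Tue
Friday: 2036, 2064, 2092, 2104, 2132 → 5.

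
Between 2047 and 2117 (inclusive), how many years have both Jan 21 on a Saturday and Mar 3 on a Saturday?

3

Check each year's weekday for Jan 21 and Mar 3:
  2047: Mon/Sun  2048: Tue/Tue  2049: Thu/Wed  2050: Fri/Thu  2051: Sat/Fri  2052: Sun/Sun  2053: Tue/Mon  2054: Wed/Tue  2055: Thu/Wed  2056: Fri/Fri  2057: Sun/Sat  2058: Mon/Sun  2059: Tue/Mon  2060: Wed/Wed  …(43 more)…  2104: Mon/Mon  2105: Wed/Tue  2106: Thu/Wed  2107: Fri/Thu  2108: Sat/Sat ✓  2109: Mon/Sun  2110: Tue/Mon  2111: Wed/Tue  2112: Thu/Thu  2113: Sat/Fri  2114: Sun/Sat  2115: Mon/Sun  2116: Tue/Tue  2117: Thu/Wed
Both conditions hold in: 2068, 2096, 2108 — 3.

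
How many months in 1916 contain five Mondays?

A month of length L has five Mondays iff its first Monday is on day ≤ L−28 (so day 1–3 in a 31-day month, 1–2 in a 30-day month, day 1 in a leap February).
Checking each month of 1916: Jan starts Sat (31d) ✓; Feb starts Tue (29d); Mar starts Wed (31d); Apr starts Sat (30d); May starts Mon (31d) ✓; Jun starts Thu (30d); Jul starts Sat (31d) ✓; Aug starts Tue (31d); Sep starts Fri (30d); Oct starts Sun (31d) ✓; Nov starts Wed (30d); Dec starts Fri (31d).
Five-Monday months: January, May, July, October → 4.

4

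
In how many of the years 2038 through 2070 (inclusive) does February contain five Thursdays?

1

February has 28 days (29 in leap years); it has five Thursdays when Thursday falls among the first (month-length − 28) days — i.e. when February 1 is Thursday in a leap year (never in a common year).
February 1 by year: 2038:Mon 2039:Tue 2040:Wed 2041:Fri 2042:Sat 2043:Sun 2044:Mon 2045:Wed 2046:Thu 2047:Fri 2048:Sat 2049:Mon 2050:Tue 2051:Wed 2052:Thu✓ …(3 more)… 2056:Tue 2057:Thu 2058:Fri 2059:Sat 2060:Sun 2061:Tue 2062:Wed 2063:Thu 2064:Fri 2065:Sun 2066:Mon 2067:Tue 2068:Wed 2069:Fri 2070:Sat
Years with five Thursdays: 2052 → 1.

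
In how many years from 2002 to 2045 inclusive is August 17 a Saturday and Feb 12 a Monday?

1

Check each year's weekday for August 17 and Feb 12:
  2002: Sat/Tue  2003: Sun/Wed  2004: Tue/Thu  2005: Wed/Sat  2006: Thu/Sun  2007: Fri/Mon  2008: Sun/Tue  2009: Mon/Thu  2010: Tue/Fri  2011: Wed/Sat  2012: Fri/Sun  2013: Sat/Tue  2014: Sun/Wed  2015: Mon/Thu  …(16 more)…  2032: Tue/Thu  2033: Wed/Sat  2034: Thu/Sun  2035: Fri/Mon  2036: Sun/Tue  2037: Mon/Thu  2038: Tue/Fri  2039: Wed/Sat  2040: Fri/Sun  2041: Sat/Tue  2042: Sun/Wed  2043: Mon/Thu  2044: Wed/Fri  2045: Thu/Sun
Both conditions hold in: 2024 — 1.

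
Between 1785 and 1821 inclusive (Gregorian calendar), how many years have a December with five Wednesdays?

15

December has 31 days; it has five Wednesdays when Wednesday falls among the first (month-length − 28) days — i.e. when December 1 is one of Wednesday/Tuesday/Monday.
December 1 by year: 1785:Thu 1786:Fri 1787:Sat 1788:Mon✓ 1789:Tue✓ 1790:Wed✓ 1791:Thu 1792:Sat 1793:Sun 1794:Mon✓ 1795:Tue✓ 1796:Thu 1797:Fri 1798:Sat 1799:Sun …(7 more)… 1807:Tue✓ 1808:Thu 1809:Fri 1810:Sat 1811:Sun 1812:Tue✓ 1813:Wed✓ 1814:Thu 1815:Fri 1816:Sun 1817:Mon✓ 1818:Tue✓ 1819:Wed✓ 1820:Fri 1821:Sat
Years with five Wednesdays: 1788, 1789, 1790, 1794, 1795, 1800, 1801, 1802, 1806, 1807, 1812, 1813, 1817, 1818, 1819 → 15.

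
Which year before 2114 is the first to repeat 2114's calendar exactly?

2103

Two years share a calendar iff Jan 1 falls on the same weekday and both are leap or both are common. 2114: Jan 1 is Monday, common year.
2113: Jan 1 Sunday, common
2112: Jan 1 Friday, leap
2111: Jan 1 Thursday, common
2110: Jan 1 Wednesday, common
2109: Jan 1 Tuesday, common
2108: Jan 1 Sunday, leap
2107: Jan 1 Saturday, common
2106: Jan 1 Friday, common
2105: Jan 1 Thursday, common
2104: Jan 1 Tuesday, leap
2103: Jan 1 Monday, common
2103 matches on both conditions.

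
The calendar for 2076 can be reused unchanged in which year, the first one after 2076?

2116

Two years share a calendar iff Jan 1 falls on the same weekday and both are leap or both are common. 2076: Jan 1 is Wednesday, leap year.
2077: Jan 1 Friday, common
2078: Jan 1 Saturday, common
2079: Jan 1 Sunday, common
2080: Jan 1 Monday, leap
2081: Jan 1 Wednesday, common
2082: Jan 1 Thursday, common
2083: Jan 1 Friday, common
2084: Jan 1 Saturday, leap
2085: Jan 1 Monday, common
2086: Jan 1 Tuesday, common
2087: Jan 1 Wednesday, common
2088: Jan 1 Thursday, leap
2089: Jan 1 Saturday, common
2090: Jan 1 Sunday, common
2091: Jan 1 Monday, common
2092: Jan 1 Tuesday, leap
2093: Jan 1 Thursday, common
2094: Jan 1 Friday, common
2095: Jan 1 Saturday, common
2096: Jan 1 Sunday, leap
2097: Jan 1 Tuesday, common
2098: Jan 1 Wednesday, common
2099: Jan 1 Thursday, common
2100: Jan 1 Friday, common
2101: Jan 1 Saturday, common
2102: Jan 1 Sunday, common
2103: Jan 1 Monday, common
2104: Jan 1 Tuesday, leap
2105: Jan 1 Thursday, common
2106: Jan 1 Friday, common
2107: Jan 1 Saturday, common
2108: Jan 1 Sunday, leap
2109: Jan 1 Tuesday, common
2110: Jan 1 Wednesday, common
2111: Jan 1 Thursday, common
2112: Jan 1 Friday, leap
2113: Jan 1 Sunday, common
2114: Jan 1 Monday, common
2115: Jan 1 Tuesday, common
2116: Jan 1 Wednesday, leap
2116 matches on both conditions.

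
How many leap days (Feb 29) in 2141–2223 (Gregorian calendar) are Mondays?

3

Leap years in 2141–2223: 19 of them.
Feb 29 weekday advances by 5 (mod 7) from one leap year to the next four years later (or differs when a century non-leap intervenes).
Leap-day weekdays: 2144:Sat 2148:Thu 2152:Tue 2156:Sun 2160:Fri 2164:Wed 2168:Mon✓ 2172:Sat 2176:Thu 2180:Tue 2184:Sun 2188:Fri 2192:Wed 2196:Mon✓ 2204:Wed 2208:Mon✓ 2212:Sat 2216:Thu 2220:Tue
Monday: 2168, 2196, 2208 → 3.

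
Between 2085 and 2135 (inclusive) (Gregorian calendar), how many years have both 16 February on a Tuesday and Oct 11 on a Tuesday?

Check each year's weekday for 16 February and Oct 11:
  2085: Fri/Thu  2086: Sat/Fri  2087: Sun/Sat  2088: Mon/Mon  2089: Wed/Tue  2090: Thu/Wed  2091: Fri/Thu  2092: Sat/Sat  2093: Mon/Sun  2094: Tue/Mon  2095: Wed/Tue  2096: Thu/Thu  2097: Sat/Fri  2098: Sun/Sat  …(23 more)…  2122: Mon/Sun  2123: Tue/Mon  2124: Wed/Wed  2125: Fri/Thu  2126: Sat/Fri  2127: Sun/Sat  2128: Mon/Mon  2129: Wed/Tue  2130: Thu/Wed  2131: Fri/Thu  2132: Sat/Sat  2133: Mon/Sun  2134: Tue/Mon  2135: Wed/Tue
Both conditions hold in: 2112 — 1.

1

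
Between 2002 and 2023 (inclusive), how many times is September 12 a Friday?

3

Track September 12's weekday year by year (advancing +1, or +2 across a Feb 29):
  2002: Thu  2003: Fri (+1) ✓  2004: Sun (+2)  2005: Mon (+1)  2006: Tue (+1)
  2007: Wed (+1)  2008: Fri (+2) ✓  2009: Sat (+1)  2010: Sun (+1)  2011: Mon (+1)
  2012: Wed (+2)  2013: Thu (+1)  2014: Fri (+1) ✓  2015: Sat (+1)  2016: Mon (+2)
  2017: Tue (+1)  2018: Wed (+1)  2019: Thu (+1)  2020: Sat (+2)  2021: Sun (+1)
  2022: Mon (+1)  2023: Tue (+1)
Friday years: 2003, 2008, 2014 — 3 in total.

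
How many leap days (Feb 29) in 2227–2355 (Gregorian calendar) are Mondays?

5

Leap years in 2227–2355: 31 of them.
Feb 29 weekday advances by 5 (mod 7) from one leap year to the next four years later (or differs when a century non-leap intervenes).
Leap-day weekdays: 2228:Fri 2232:Wed 2236:Mon✓ 2240:Sat 2244:Thu 2248:Tue 2252:Sun 2256:Fri 2260:Wed 2264:Mon✓ 2268:Sat 2272:Thu 2276:Tue …(5 more)… 2304:Mon✓ 2308:Sat 2312:Thu 2316:Tue 2320:Sun 2324:Fri 2328:Wed 2332:Mon✓ 2336:Sat 2340:Thu 2344:Tue 2348:Sun 2352:Fri
Monday: 2236, 2264, 2292, 2304, 2332 → 5.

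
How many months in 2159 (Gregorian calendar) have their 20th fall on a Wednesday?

Check the 20th of each month of 2159: Jan 20: Sat, Feb 20: Tue, Mar 20: Tue, Apr 20: Fri, May 20: Sun, Jun 20: Wed, Jul 20: Fri, Aug 20: Mon, Sep 20: Thu, Oct 20: Sat, Nov 20: Tue, Dec 20: Thu.
Wednesday occurs in June — 1 month.

1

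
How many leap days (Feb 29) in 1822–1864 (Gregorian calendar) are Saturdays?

Leap years in 1822–1864: 11 of them.
Feb 29 weekday advances by 5 (mod 7) from one leap year to the next four years later (or differs when a century non-leap intervenes).
Leap-day weekdays: 1824:Sun 1828:Fri 1832:Wed 1836:Mon 1840:Sat✓ 1844:Thu 1848:Tue 1852:Sun 1856:Fri 1860:Wed 1864:Mon
Saturday: 1840 → 1.

1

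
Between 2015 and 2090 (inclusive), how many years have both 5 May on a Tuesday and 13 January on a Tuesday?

8

Check each year's weekday for 5 May and 13 January:
  2015: Tue/Tue ✓  2016: Thu/Wed  2017: Fri/Fri  2018: Sat/Sat  2019: Sun/Sun  2020: Tue/Mon  2021: Wed/Wed  2022: Thu/Thu  2023: Fri/Fri  2024: Sun/Sat  2025: Mon/Mon  2026: Tue/Tue ✓  2027: Wed/Wed  2028: Fri/Thu  …(48 more)…  2077: Wed/Wed  2078: Thu/Thu  2079: Fri/Fri  2080: Sun/Sat  2081: Mon/Mon  2082: Tue/Tue ✓  2083: Wed/Wed  2084: Fri/Thu  2085: Sat/Sat  2086: Sun/Sun  2087: Mon/Mon  2088: Wed/Tue  2089: Thu/Thu  2090: Fri/Fri
Both conditions hold in: 2015, 2026, 2037, 2043, 2054, 2065, 2071, 2082 — 8.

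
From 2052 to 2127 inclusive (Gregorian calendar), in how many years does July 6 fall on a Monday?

Track July 6's weekday year by year (advancing +1, or +2 across a Feb 29):
  2052: Sat  2053: Sun (+1)  2054: Mon (+1) ✓  2055: Tue (+1)  2056: Thu (+2)
  2057: Fri (+1)  2058: Sat (+1)  2059: Sun (+1)  2060: Tue (+2)  2061: Wed (+1)
  2062: Thu (+1)  2063: Fri (+1)  2064: Sun (+2)  2065: Mon (+1) ✓  … (48 more years) …
  2114: Fri (+1)  2115: Sat (+1)  2116: Mon (+2) ✓  2117: Tue (+1)  2118: Wed (+1)
  2119: Thu (+1)  2120: Sat (+2)  2121: Sun (+1)  2122: Mon (+1) ✓  2123: Tue (+1)
  2124: Thu (+2)  2125: Fri (+1)  2126: Sat (+1)  2127: Sun (+1)
Monday years: 2054, 2065, 2071, 2076, 2082, 2093, 2099, 2105, 2111, 2116, 2122 — 11 in total.

11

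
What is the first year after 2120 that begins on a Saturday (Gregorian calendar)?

Jan 1 advances by 2 weekdays after a leap year and by 1 after a common year.
2120: Jan 1 is Monday (leap).
2121: Wednesday
2122: Thursday
2123: Friday
2124: Saturday (leap)
2124 begins on a Saturday

2124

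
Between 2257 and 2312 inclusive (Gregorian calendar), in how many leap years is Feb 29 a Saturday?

Leap years in 2257–2312: 13 of them.
Feb 29 weekday advances by 5 (mod 7) from one leap year to the next four years later (or differs when a century non-leap intervenes).
Leap-day weekdays: 2260:Wed 2264:Mon 2268:Sat✓ 2272:Thu 2276:Tue 2280:Sun 2284:Fri 2288:Wed 2292:Mon 2296:Sat✓ 2304:Mon 2308:Sat✓ 2312:Thu
Saturday: 2268, 2296, 2308 → 3.

3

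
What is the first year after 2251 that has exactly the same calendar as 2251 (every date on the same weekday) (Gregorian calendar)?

2262

Two years share a calendar iff Jan 1 falls on the same weekday and both are leap or both are common. 2251: Jan 1 is Wednesday, common year.
2252: Jan 1 Thursday, leap
2253: Jan 1 Saturday, common
2254: Jan 1 Sunday, common
2255: Jan 1 Monday, common
2256: Jan 1 Tuesday, leap
2257: Jan 1 Thursday, common
2258: Jan 1 Friday, common
2259: Jan 1 Saturday, common
2260: Jan 1 Sunday, leap
2261: Jan 1 Tuesday, common
2262: Jan 1 Wednesday, common
2262 matches on both conditions.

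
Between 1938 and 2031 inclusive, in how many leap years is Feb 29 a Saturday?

3

Leap years in 1938–2031: 23 of them.
Feb 29 weekday advances by 5 (mod 7) from one leap year to the next four years later (or differs when a century non-leap intervenes).
Leap-day weekdays: 1940:Thu 1944:Tue 1948:Sun 1952:Fri 1956:Wed 1960:Mon 1964:Sat✓ 1968:Thu 1972:Tue 1976:Sun 1980:Fri 1984:Wed 1988:Mon 1992:Sat✓ 1996:Thu 2000:Tue 2004:Sun 2008:Fri 2012:Wed 2016:Mon 2020:Sat✓ 2024:Thu 2028:Tue
Saturday: 1964, 1992, 2020 → 3.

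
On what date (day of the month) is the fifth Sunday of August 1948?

29

August 1, 1948 is a Sunday, so the first Sunday is the 1st.
The fifth Sunday is 1 + 28 = 29.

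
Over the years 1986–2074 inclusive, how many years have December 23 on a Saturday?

Track December 23's weekday year by year (advancing +1, or +2 across a Feb 29):
  1986: Tue  1987: Wed (+1)  1988: Fri (+2)  1989: Sat (+1) ✓  1990: Sun (+1)
  1991: Mon (+1)  1992: Wed (+2)  1993: Thu (+1)  1994: Fri (+1)  1995: Sat (+1) ✓
  1996: Mon (+2)  1997: Tue (+1)  1998: Wed (+1)  1999: Thu (+1)  … (61 more years) …
  2061: Fri (+1)  2062: Sat (+1) ✓  2063: Sun (+1)  2064: Tue (+2)  2065: Wed (+1)
  2066: Thu (+1)  2067: Fri (+1)  2068: Sun (+2)  2069: Mon (+1)  2070: Tue (+1)
  2071: Wed (+1)  2072: Fri (+2)  2073: Sat (+1) ✓  2074: Sun (+1)
Saturday years: 1989, 1995, 2000, 2006, 2017, 2023, 2028, 2034, 2045, 2051, 2056, 2062, 2073 — 13 in total.

13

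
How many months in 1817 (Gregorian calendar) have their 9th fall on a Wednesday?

2

Check the 9th of each month of 1817: Jan 9: Thu, Feb 9: Sun, Mar 9: Sun, Apr 9: Wed, May 9: Fri, Jun 9: Mon, Jul 9: Wed, Aug 9: Sat, Sep 9: Tue, Oct 9: Thu, Nov 9: Sun, Dec 9: Tue.
Wednesday occurs in April, July — 2 months.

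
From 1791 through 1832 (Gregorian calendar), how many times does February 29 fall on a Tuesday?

Leap years in 1791–1832: 10 of them.
Feb 29 weekday advances by 5 (mod 7) from one leap year to the next four years later (or differs when a century non-leap intervenes).
Leap-day weekdays: 1792:Wed 1796:Mon 1804:Wed 1808:Mon 1812:Sat 1816:Thu 1820:Tue✓ 1824:Sun 1828:Fri 1832:Wed
Tuesday: 1820 → 1.

1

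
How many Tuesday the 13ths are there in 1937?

2

Check the 13th of each month of 1937: Jan 13: Wed, Feb 13: Sat, Mar 13: Sat, Apr 13: Tue, May 13: Thu, Jun 13: Sun, Jul 13: Tue, Aug 13: Fri, Sep 13: Mon, Oct 13: Wed, Nov 13: Sat, Dec 13: Mon.
Tuesday occurs in April, July — 2 months.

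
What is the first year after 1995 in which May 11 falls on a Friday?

2001

From one year to the next, a fixed date's weekday advances by 1, or by 2 when a Feb 29 lies between the two dates.
1995: May 11 is Thursday.
1996: Saturday (+2)
1997: Sunday (+1)
1998: Monday (+1)
1999: Tuesday (+1)
2000: Thursday (+2)
2001: Friday (+1)
May 11 falls on a Friday in 2001.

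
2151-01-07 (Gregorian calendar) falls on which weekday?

January 1, 2151 is a Friday.
January 7 is day 7 of the year, i.e. 6 days after Jan 1.
6 mod 7 = 6, so advance 6 weekdays from Friday: Thursday.

Thursday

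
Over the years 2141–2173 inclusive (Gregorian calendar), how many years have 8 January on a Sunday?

5

Track 8 January's weekday year by year (advancing +1, or +2 across a Feb 29):
  2141: Sun ✓  2142: Mon (+1)  2143: Tue (+1)  2144: Wed (+1)  2145: Fri (+2)
  2146: Sat (+1)  2147: Sun (+1) ✓  2148: Mon (+1)  2149: Wed (+2)  2150: Thu (+1)
  2151: Fri (+1)  2152: Sat (+1)  2153: Mon (+2)  2154: Tue (+1)  … (5 more years) …
  2160: Tue (+1)  2161: Thu (+2)  2162: Fri (+1)  2163: Sat (+1)  2164: Sun (+1) ✓
  2165: Tue (+2)  2166: Wed (+1)  2167: Thu (+1)  2168: Fri (+1)  2169: Sun (+2) ✓
  2170: Mon (+1)  2171: Tue (+1)  2172: Wed (+1)  2173: Fri (+2)
Sunday years: 2141, 2147, 2158, 2164, 2169 — 5 in total.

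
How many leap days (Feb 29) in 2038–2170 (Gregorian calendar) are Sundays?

Leap years in 2038–2170: 32 of them.
Feb 29 weekday advances by 5 (mod 7) from one leap year to the next four years later (or differs when a century non-leap intervenes).
Leap-day weekdays: 2040:Wed 2044:Mon 2048:Sat 2052:Thu 2056:Tue 2060:Sun✓ 2064:Fri 2068:Wed 2072:Mon 2076:Sat 2080:Thu 2084:Tue 2088:Sun✓ …(6 more)… 2120:Thu 2124:Tue 2128:Sun✓ 2132:Fri 2136:Wed 2140:Mon 2144:Sat 2148:Thu 2152:Tue 2156:Sun✓ 2160:Fri 2164:Wed 2168:Mon
Sunday: 2060, 2088, 2128, 2156 → 4.

4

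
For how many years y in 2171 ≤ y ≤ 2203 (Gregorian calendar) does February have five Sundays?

1

February has 28 days (29 in leap years); it has five Sundays when Sunday falls among the first (month-length − 28) days — i.e. when February 1 is Sunday in a leap year (never in a common year).
February 1 by year: 2171:Fri 2172:Sat 2173:Mon 2174:Tue 2175:Wed 2176:Thu 2177:Sat 2178:Sun 2179:Mon 2180:Tue 2181:Thu 2182:Fri 2183:Sat 2184:Sun✓ 2185:Tue …(3 more)… 2189:Sun 2190:Mon 2191:Tue 2192:Wed 2193:Fri 2194:Sat 2195:Sun 2196:Mon 2197:Wed 2198:Thu 2199:Fri 2200:Sat 2201:Sun 2202:Mon 2203:Tue
Years with five Sundays: 2184 → 1.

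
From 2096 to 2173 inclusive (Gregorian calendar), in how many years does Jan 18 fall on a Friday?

12

Track Jan 18's weekday year by year (advancing +1, or +2 across a Feb 29):
  2096: Wed  2097: Fri (+2) ✓  2098: Sat (+1)  2099: Sun (+1)  2100: Mon (+1)
  2101: Tue (+1)  2102: Wed (+1)  2103: Thu (+1)  2104: Fri (+1) ✓  2105: Sun (+2)
  2106: Mon (+1)  2107: Tue (+1)  2108: Wed (+1)  2109: Fri (+2) ✓  … (50 more years) …
  2160: Fri (+1) ✓  2161: Sun (+2)  2162: Mon (+1)  2163: Tue (+1)  2164: Wed (+1)
  2165: Fri (+2) ✓  2166: Sat (+1)  2167: Sun (+1)  2168: Mon (+1)  2169: Wed (+2)
  2170: Thu (+1)  2171: Fri (+1) ✓  2172: Sat (+1)  2173: Mon (+2)
Friday years: 2097, 2104, 2109, 2115, 2126, 2132, 2137, 2143, 2154, 2160, 2165, 2171 — 12 in total.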